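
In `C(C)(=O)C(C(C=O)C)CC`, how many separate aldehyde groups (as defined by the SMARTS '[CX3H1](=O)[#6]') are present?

[CX3H1](=O)[#6] is the SMARTS for an aldehyde: an sp2 carbon with one H, double-bonded to O and single-bonded to carbon.
Exactly one fragment in the molecule meets all constraints, giving 1 match.

1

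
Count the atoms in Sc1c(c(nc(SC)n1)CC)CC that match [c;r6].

4

The query [c;r6] means: aromatic carbon that belongs to a six-membered ring.
Check the 13 heavy atoms by environment: 2× n (aromatic, in 6-ring) → no; 4× c (aromatic, in 6-ring) → match; 2× S (acyclic) → no; 5× C (acyclic) → no.
That gives 4 matching atoms.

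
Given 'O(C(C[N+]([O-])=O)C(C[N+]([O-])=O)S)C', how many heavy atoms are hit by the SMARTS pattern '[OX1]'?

The query [OX1] means: aliphatic oxygen with one total connection — typically a carbonyl =O or an oxide.
Check the 13 heavy atoms by environment: 5× C (X4) → no; 2× N (charge +1, X3) → no; 2× O (charge -1, X1) → match; 2× O (X1) → match; 1× S (X2) → no; 1× O (X2) → no.
Summing the matching environments: 2 + 2 = 4 matching atoms.

4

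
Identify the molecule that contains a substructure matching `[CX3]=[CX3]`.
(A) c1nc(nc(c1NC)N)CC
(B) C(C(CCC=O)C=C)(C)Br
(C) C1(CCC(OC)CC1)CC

[CX3]=[CX3] describes a non-aromatic C=C double bond between two sp2 carbons (an alkene).
(A) has an ethyl group (-CH2CH3) but its C-C bond is a single bond between CX4 carbons, not CX3=CX3.
(B) contains a vinyl group (-CH=CH2), which satisfies every atom and bond constraint.
(C) has an ethyl group (-CH2CH3) but its C-C bond is a single bond between CX4 carbons, not CX3=CX3.
So the answer is (B).

B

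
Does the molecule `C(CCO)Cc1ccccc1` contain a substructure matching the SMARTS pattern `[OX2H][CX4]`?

Yes

The pattern [OX2H][CX4] describes a hydroxyl oxygen bound to an sp3 (X4) carbon — an aliphatic alcohol.
The molecule carries a hydroxyl group (-OH), whose atoms satisfy every constraint of the query, so the pattern matches.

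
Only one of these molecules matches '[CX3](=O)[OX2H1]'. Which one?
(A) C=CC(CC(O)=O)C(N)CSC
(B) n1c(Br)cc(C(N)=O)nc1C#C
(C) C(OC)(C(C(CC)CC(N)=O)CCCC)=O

[CX3](=O)[OX2H1] describes an sp2 carbon double-bonded to O and single-bonded to an -OH oxygen (a carboxylic acid).
(A) contains a carboxylic acid group (-C(=O)OH), which satisfies every atom and bond constraint.
(B) has a primary amide (-C(=O)NH2) but the carbonyl is bonded to N, not to an -OH oxygen.
(C) has a primary amide (-C(=O)NH2) but the carbonyl is bonded to N, not to an -OH oxygen.
So the answer is (A).

A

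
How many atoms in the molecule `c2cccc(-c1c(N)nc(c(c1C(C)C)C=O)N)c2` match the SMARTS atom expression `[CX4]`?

3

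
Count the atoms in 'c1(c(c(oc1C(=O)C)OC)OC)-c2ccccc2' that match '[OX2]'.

2

Check the 18 heavy atoms by environment: 1× o (aromatic, X2) → no; 10× c (aromatic, X3) → no; 2× O (X2) → match; 3× C (X4) → no; 1× C (X3) → no; 1× O (X1) → no.
That gives 2 matching atoms.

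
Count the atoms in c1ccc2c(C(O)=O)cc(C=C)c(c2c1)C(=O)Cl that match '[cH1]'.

The query [cH1] means: aromatic carbon bearing exactly one hydrogen.
Check the 18 heavy atoms by environment: 5× c (aromatic, H0) → no; 5× c (aromatic, H1) → match; 2× C (H0) → no; 2× O (H0) → no; 1× Cl (H0) → no; 1× C (H1) → no; 1× C (H2) → no; 1× O (H1) → no.
That gives 5 matching atoms.

5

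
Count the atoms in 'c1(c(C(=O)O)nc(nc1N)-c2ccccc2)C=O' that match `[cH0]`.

5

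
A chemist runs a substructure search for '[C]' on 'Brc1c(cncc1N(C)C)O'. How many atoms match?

2

The query [C] means: uppercase C matches aliphatic (non-aromatic) carbon only.
Check the 11 heavy atoms by environment: 1× n (aromatic) → no; 5× c (aromatic) → no; 1× N → no; 2× C → match; 1× Br → no; 1× O → no.
That gives 2 matching atoms.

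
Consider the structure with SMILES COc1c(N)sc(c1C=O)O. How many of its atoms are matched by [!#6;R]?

1

The query [!#6;R] means: non-carbon atom that is part of a ring.
Check the 11 heavy atoms by environment: 1× s (aromatic, in 5-ring) → match; 4× c (aromatic, in 5-ring) → no; 3× O (acyclic) → no; 2× C (acyclic) → no; 1× N (acyclic) → no.
That gives 1 matching atom.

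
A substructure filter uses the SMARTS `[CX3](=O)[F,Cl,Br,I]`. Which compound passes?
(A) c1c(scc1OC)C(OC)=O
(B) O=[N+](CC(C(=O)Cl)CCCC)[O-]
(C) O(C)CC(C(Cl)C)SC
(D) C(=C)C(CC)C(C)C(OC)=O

B

[CX3](=O)[F,Cl,Br,I] describes a carbonyl carbon bonded to a halogen (an acyl halide).
(A) has a methyl-ester group (-C(=O)OCH3) but the carbonyl is bonded to -O-C, not to a halogen.
(B) contains an acyl chloride (-C(=O)Cl), which satisfies every atom and bond constraint.
(C) has a chloro substituent but the Cl is not on a carbonyl carbon.
(D) has a methyl-ester group (-C(=O)OCH3) but the carbonyl is bonded to -O-C, not to a halogen.
So the answer is (B).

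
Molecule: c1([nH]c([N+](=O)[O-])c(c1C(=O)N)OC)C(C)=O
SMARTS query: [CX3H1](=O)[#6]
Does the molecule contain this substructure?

No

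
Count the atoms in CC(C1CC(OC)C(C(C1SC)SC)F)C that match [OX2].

1

The query [OX2] means: aliphatic oxygen with two total connections — ether, hydroxyl, or ester single-bond O.
Check the 16 heavy atoms by environment: 12× C (X4) → no; 2× S (X2) → no; 1× F (X1) → no; 1× O (X2) → match.
That gives 1 matching atom.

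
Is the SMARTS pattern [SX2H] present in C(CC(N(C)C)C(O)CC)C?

The pattern [SX2H] describes an aliphatic sulfur with two connections, one being H — a thiol.
The closest candidate here is a hydroxyl group (-OH), but it is an -OH, not an -SH. No other fragment satisfies the full query, so there is no match.

No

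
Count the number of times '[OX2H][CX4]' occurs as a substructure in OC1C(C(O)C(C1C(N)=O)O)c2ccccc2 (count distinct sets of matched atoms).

3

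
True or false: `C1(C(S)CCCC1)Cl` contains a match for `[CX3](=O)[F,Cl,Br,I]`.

False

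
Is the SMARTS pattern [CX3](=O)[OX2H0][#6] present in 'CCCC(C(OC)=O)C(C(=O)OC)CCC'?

Yes

The pattern [CX3](=O)[OX2H0][#6] describes a carbonyl carbon bonded to an oxygen that is itself bonded to carbon (no H on that O) — an ester.
The molecule carries a methyl-ester group (-C(=O)OCH3), whose atoms satisfy every constraint of the query, so the pattern matches.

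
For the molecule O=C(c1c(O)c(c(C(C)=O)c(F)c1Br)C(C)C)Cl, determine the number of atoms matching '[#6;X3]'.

8

Check the 18 heavy atoms by environment: 6× c (aromatic, X3) → match; 2× C (X3) → match; 2× O (X1) → no; 4× C (X4) → no; 1× Cl (X1) → no; 1× Br (X1) → no; 1× O (X2) → no; 1× F (X1) → no.
Summing the matching environments: 6 + 2 = 8 matching atoms.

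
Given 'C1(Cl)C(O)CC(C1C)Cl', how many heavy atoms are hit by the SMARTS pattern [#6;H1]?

The query [#6;H1] means: any carbon bearing exactly one hydrogen.
Check the 9 heavy atoms by environment: 4× C (H1) → match; 1× C (H2) → no; 1× O (H1) → no; 2× Cl (H0) → no; 1× C (H3) → no.
That gives 4 matching atoms.

4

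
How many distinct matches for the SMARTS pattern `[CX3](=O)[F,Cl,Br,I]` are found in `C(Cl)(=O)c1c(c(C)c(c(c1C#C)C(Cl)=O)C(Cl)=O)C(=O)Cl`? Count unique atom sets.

[CX3](=O)[F,Cl,Br,I] is the SMARTS for an acyl halide: a carbonyl carbon bonded to a halogen.
The molecule carries 4 separate instances of an acyl chloride (-C(=O)Cl) meeting every constraint; each maps to a distinct set of atoms, giving 4 matches.

4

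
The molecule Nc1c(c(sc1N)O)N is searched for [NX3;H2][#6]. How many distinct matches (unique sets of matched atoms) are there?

[NX3;H2][#6] is the SMARTS for a primary amine: a trivalent nitrogen with two H attached to carbon.
The molecule carries 3 separate instances of a primary amino group (-NH2) meeting every constraint; each maps to a distinct set of atoms, giving 3 matches.

3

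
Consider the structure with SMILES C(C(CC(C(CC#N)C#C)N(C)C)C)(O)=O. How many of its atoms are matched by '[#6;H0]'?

3

The query [#6;H0] means: any carbon with no attached hydrogen.
Check the 16 heavy atoms by environment: 3× C (H3) → no; 4× C (H1) → no; 2× C (H2) → no; 3× C (H0) → match; 2× N (H0) → no; 1× O (H0) → no; 1× O (H1) → no.
That gives 3 matching atoms.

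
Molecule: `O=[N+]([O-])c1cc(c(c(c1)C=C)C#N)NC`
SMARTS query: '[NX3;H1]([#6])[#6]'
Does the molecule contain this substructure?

Yes

The pattern [NX3;H1]([#6])[#6] describes a trivalent nitrogen with one H, bonded to two carbons — a secondary amine.
The molecule carries an N-methylamino group (-NHCH3), whose atoms satisfy every constraint of the query, so the pattern matches.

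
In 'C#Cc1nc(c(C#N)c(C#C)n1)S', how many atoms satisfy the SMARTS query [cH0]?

The query [cH0] means: aromatic carbon with no attached hydrogen (substituted or ring-fusion).
Check the 13 heavy atoms by environment: 2× n (aromatic, H0) → no; 4× c (aromatic, H0) → match; 3× C (H0) → no; 2× C (H1) → no; 1× S (H1) → no; 1× N (H0) → no.
That gives 4 matching atoms.

4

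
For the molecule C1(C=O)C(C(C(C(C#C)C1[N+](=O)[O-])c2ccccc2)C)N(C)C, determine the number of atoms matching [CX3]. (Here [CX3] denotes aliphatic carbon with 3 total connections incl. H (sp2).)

1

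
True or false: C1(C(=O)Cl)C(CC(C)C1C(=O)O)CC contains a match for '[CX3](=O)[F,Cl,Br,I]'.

The pattern [CX3](=O)[F,Cl,Br,I] describes a carbonyl carbon bonded to a halogen — an acyl halide.
The molecule carries an acyl chloride (-C(=O)Cl), whose atoms satisfy every constraint of the query, so the pattern matches.

True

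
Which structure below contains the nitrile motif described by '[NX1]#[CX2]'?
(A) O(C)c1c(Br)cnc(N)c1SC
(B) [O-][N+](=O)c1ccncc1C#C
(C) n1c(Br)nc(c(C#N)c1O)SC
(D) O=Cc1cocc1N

C

[NX1]#[CX2] describes a nitrogen triple-bonded to a two-connected carbon (a nitrile).
(A) has a primary amino group (-NH2) but the nitrogen is NX3 (three connections), not NX1 triple-bonded.
(B) has a nitro group (-[N+](=O)[O-]) but there is no C#N triple bond.
(C) contains a nitrile (-C#N), which satisfies every atom and bond constraint.
(D) has a primary amino group (-NH2) but the nitrogen is NX3 (three connections), not NX1 triple-bonded.
So the answer is (C).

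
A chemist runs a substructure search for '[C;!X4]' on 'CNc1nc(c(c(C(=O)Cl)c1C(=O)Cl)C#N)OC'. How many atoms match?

3

The query [C;!X4] means: aliphatic carbon that does not have four total connections.
Check the 18 heavy atoms by environment: 1× n (aromatic, X2) → no; 5× c (aromatic, X3) → no; 1× O (X2) → no; 2× C (X4) → no; 1× N (X3) → no; 2× C (X3) → match; 2× O (X1) → no; 2× Cl (X1) → no; 1× C (X2) → match; 1× N (X1) → no.
Summing the matching environments: 2 + 1 = 3 matching atoms.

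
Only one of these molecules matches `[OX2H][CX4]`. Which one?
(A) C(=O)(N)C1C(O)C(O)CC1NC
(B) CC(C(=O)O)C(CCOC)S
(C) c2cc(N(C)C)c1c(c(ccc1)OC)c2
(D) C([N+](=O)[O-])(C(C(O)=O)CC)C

[OX2H][CX4] describes a hydroxyl oxygen bound to an sp3 (X4) carbon (an aliphatic alcohol).
(A) contains a hydroxyl group (-OH), which satisfies every atom and bond constraint.
(B) has a carboxylic acid group (-C(=O)OH) but the -OH is on a CX3 carbonyl carbon, not a CX4 carbon.
(C) has a methoxy ether (-OCH3) but the oxygen has H0 (ether), not H1.
(D) has a carboxylic acid group (-C(=O)OH) but the -OH is on a CX3 carbonyl carbon, not a CX4 carbon.
So the answer is (A).

A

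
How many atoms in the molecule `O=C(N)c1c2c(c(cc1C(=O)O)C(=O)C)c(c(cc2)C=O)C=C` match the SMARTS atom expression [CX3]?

6

Check the 23 heavy atoms by environment: 10× c (aromatic, X3) → no; 6× C (X3) → match; 4× O (X1) → no; 1× C (X4) → no; 1× N (X3) → no; 1× O (X2) → no.
That gives 6 matching atoms.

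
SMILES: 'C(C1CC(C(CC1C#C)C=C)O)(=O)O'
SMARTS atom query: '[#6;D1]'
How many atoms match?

The query [#6;D1] means: carbon bonded to exactly one heavy atom.
Check the 14 heavy atoms by environment: 5× C (D3) → no; 4× C (D2) → no; 2× C (D1) → match; 3× O (D1) → no.
That gives 2 matching atoms.

2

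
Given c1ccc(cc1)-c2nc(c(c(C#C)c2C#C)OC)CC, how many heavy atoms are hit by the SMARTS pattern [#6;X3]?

11

The query [#6;X3] means: any carbon (aromatic or not) with three total connections.
Check the 20 heavy atoms by environment: 1× n (aromatic, X2) → no; 11× c (aromatic, X3) → match; 4× C (X2) → no; 3× C (X4) → no; 1× O (X2) → no.
That gives 11 matching atoms.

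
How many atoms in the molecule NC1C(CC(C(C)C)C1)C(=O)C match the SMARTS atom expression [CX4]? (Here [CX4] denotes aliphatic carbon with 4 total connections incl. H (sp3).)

9

The query [CX4] means: C with X4: aliphatic carbon with exactly 4 total connections (bonds + H).
Check the 12 heavy atoms by environment: 9× C (X4) → match; 1× N (X3) → no; 1× C (X3) → no; 1× O (X1) → no.
That gives 9 matching atoms.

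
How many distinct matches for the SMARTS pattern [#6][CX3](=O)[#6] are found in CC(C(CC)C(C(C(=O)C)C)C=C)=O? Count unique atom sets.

2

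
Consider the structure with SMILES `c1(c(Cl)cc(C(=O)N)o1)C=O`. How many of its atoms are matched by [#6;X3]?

6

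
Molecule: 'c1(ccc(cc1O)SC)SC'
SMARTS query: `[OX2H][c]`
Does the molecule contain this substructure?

The pattern [OX2H][c] describes a hydroxyl oxygen attached to an aromatic carbon — a phenol.
The molecule carries a hydroxyl group (-OH), whose atoms satisfy every constraint of the query, so the pattern matches.

Yes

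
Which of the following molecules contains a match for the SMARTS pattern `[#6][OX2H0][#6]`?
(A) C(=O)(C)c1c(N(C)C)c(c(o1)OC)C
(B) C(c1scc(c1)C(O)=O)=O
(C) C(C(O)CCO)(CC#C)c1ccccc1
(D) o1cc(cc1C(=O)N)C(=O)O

A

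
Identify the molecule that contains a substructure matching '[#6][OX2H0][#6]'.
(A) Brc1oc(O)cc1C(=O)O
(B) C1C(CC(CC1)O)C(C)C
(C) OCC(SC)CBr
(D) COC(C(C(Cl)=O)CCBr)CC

[#6][OX2H0][#6] describes an aliphatic oxygen bridging two carbons with no H on the oxygen (an ether).
(A) has a hydroxyl group (-OH) but the oxygen has H1, not H0 bridging two carbons.
(B) has a hydroxyl group (-OH) but the oxygen has H1, not H0 bridging two carbons.
(C) has a hydroxyl group (-OH) but the oxygen has H1, not H0 bridging two carbons.
(D) contains a methoxy ether (-OCH3), which satisfies every atom and bond constraint.
So the answer is (D).

D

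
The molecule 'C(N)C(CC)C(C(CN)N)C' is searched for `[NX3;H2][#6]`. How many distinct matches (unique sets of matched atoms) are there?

3

[NX3;H2][#6] is the SMARTS for a primary amine: a trivalent nitrogen with two H attached to carbon.
The molecule carries 3 separate instances of a primary amino group (-NH2) meeting every constraint; each maps to a distinct set of atoms, giving 3 matches.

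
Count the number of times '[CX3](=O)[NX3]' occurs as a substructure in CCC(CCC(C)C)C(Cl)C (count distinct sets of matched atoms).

[CX3](=O)[NX3] is the SMARTS for an amide: a carbonyl carbon bonded to a trivalent nitrogen.
No fragment in the molecule satisfies every constraint, giving 0 matches.

0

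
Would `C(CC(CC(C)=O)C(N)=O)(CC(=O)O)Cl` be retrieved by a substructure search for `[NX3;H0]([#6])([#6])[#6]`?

The pattern [NX3;H0]([#6])([#6])[#6] describes a trivalent nitrogen with no H, bonded to three carbons — a tertiary amine.
The closest candidate here is a primary amide (-C(=O)NH2), but the amide nitrogen has H2 and only one carbon neighbour. No other fragment satisfies the full query, so there is no match.

No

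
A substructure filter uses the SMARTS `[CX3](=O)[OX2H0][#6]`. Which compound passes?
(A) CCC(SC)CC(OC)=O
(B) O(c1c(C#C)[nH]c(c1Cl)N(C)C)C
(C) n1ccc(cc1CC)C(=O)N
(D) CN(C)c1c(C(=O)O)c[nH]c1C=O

A

[CX3](=O)[OX2H0][#6] describes a carbonyl carbon bonded to an oxygen that is itself bonded to carbon (no H on that O) (an ester).
(A) contains a methyl-ester group (-C(=O)OCH3), which satisfies every atom and bond constraint.
(B) has a methoxy ether (-OCH3) but the ether oxygen is not adjacent to a C=O carbon.
(C) has a primary amide (-C(=O)NH2) but the carbonyl is bonded to N, not to an O-C linkage.
(D) has a carboxylic acid group (-C(=O)OH) but the singly-bonded O carries H (OX2H1, not H0).
So the answer is (A).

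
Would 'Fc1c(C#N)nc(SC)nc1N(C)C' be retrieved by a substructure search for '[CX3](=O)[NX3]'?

No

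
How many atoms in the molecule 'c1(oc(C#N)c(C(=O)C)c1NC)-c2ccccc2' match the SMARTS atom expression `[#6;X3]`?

11

The query [#6;X3] means: any carbon (aromatic or not) with three total connections.
Check the 18 heavy atoms by environment: 1× o (aromatic, X2) → no; 10× c (aromatic, X3) → match; 1× C (X2) → no; 1× N (X1) → no; 1× C (X3) → match; 1× O (X1) → no; 2× C (X4) → no; 1× N (X3) → no.
Summing the matching environments: 10 + 1 = 11 matching atoms.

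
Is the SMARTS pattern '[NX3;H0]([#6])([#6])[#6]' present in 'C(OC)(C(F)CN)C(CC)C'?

The pattern [NX3;H0]([#6])([#6])[#6] describes a trivalent nitrogen with no H, bonded to three carbons — a tertiary amine.
The closest candidate here is a primary amino group (-NH2), but the nitrogen has H2, not H0 with three carbons. No other fragment satisfies the full query, so there is no match.

No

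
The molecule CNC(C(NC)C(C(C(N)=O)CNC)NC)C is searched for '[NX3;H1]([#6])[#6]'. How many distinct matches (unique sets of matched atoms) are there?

4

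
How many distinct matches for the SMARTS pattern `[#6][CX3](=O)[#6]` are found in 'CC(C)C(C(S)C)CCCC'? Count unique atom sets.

[#6][CX3](=O)[#6] is the SMARTS for a ketone: a carbonyl carbon (no H) flanked by two carbons.
No fragment in the molecule satisfies every constraint, giving 0 matches.

0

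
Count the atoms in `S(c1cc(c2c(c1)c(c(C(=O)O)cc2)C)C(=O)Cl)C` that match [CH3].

2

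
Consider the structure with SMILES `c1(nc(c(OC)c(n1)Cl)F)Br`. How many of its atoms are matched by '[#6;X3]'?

Check the 11 heavy atoms by environment: 2× n (aromatic, X2) → no; 4× c (aromatic, X3) → match; 1× O (X2) → no; 1× C (X4) → no; 1× Br (X1) → no; 1× Cl (X1) → no; 1× F (X1) → no.
That gives 4 matching atoms.

4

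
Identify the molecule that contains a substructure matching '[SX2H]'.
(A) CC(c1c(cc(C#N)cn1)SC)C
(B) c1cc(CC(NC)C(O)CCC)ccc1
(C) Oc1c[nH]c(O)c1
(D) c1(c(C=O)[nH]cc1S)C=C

[SX2H] describes an aliphatic sulfur with two connections, one being H (a thiol).
(A) has a methylthio ether (-SCH3) but the sulfur has H0 (bonded to two carbons), not H1.
(B) has a hydroxyl group (-OH) but it is an -OH, not an -SH.
(C) has a hydroxyl group (-OH) but it is an -OH, not an -SH.
(D) contains a thiol (-SH), which satisfies every atom and bond constraint.
So the answer is (D).

D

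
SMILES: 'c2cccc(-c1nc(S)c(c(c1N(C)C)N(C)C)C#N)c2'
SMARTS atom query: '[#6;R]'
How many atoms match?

11

The query [#6;R] means: carbon that is part of a ring.
Check the 21 heavy atoms by environment: 1× n (aromatic, in 6-ring) → no; 11× c (aromatic, in 6-ring) → match; 1× S (acyclic) → no; 3× N (acyclic) → no; 5× C (acyclic) → no.
That gives 11 matching atoms.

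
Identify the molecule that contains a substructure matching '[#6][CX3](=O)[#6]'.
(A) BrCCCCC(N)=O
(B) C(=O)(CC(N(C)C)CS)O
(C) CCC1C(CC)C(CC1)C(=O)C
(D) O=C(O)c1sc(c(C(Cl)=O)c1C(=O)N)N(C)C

[#6][CX3](=O)[#6] describes a carbonyl carbon (no H) flanked by two carbons (a ketone).
(A) has a primary amide (-C(=O)NH2) but one neighbour of the carbonyl carbon is N, not C.
(B) has a carboxylic acid group (-C(=O)OH) but one neighbour of the carbonyl carbon is O, not C.
(C) contains an acetyl/ketone group (-C(=O)CH3), which satisfies every atom and bond constraint.
(D) has a carboxylic acid group (-C(=O)OH) but one neighbour of the carbonyl carbon is O, not C.
So the answer is (C).

C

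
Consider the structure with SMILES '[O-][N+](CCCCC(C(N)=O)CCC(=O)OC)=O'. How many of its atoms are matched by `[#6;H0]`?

2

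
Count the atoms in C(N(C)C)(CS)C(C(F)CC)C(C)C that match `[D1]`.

The query [D1] means: atom with exactly one heavy-atom neighbour (degree 1).
Check the 14 heavy atoms by environment: 2× C (D2) → no; 4× C (D3) → no; 5× C (D1) → match; 1× S (D1) → match; 1× F (D1) → match; 1× N (D3) → no.
Summing the matching environments: 5 + 1 + 1 = 7 matching atoms.

7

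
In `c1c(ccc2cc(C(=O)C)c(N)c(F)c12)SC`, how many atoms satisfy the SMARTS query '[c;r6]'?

The query [c;r6] means: aromatic carbon that belongs to a six-membered ring.
Check the 17 heavy atoms by environment: 10× c (aromatic, in 6-ring) → match; 3× C (acyclic) → no; 1× O (acyclic) → no; 1× S (acyclic) → no; 1× N (acyclic) → no; 1× F (acyclic) → no.
That gives 10 matching atoms.

10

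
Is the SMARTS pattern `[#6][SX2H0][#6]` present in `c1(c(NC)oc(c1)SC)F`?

The pattern [#6][SX2H0][#6] describes an aliphatic sulfur bridging two carbons with no H on the sulfur — a thioether.
The molecule carries a methylthio ether (-SCH3), whose atoms satisfy every constraint of the query, so the pattern matches.

Yes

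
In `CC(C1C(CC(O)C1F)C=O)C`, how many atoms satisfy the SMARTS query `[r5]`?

5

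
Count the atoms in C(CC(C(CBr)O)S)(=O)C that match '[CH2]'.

2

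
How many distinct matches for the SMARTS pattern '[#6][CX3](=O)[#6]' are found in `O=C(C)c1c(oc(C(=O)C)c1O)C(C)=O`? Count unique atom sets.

[#6][CX3](=O)[#6] is the SMARTS for a ketone: a carbonyl carbon (no H) flanked by two carbons.
The molecule carries 3 separate instances of an acetyl/ketone group (-C(=O)CH3) meeting every constraint; each maps to a distinct set of atoms, giving 3 matches.

3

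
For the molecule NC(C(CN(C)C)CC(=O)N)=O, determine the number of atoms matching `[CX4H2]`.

2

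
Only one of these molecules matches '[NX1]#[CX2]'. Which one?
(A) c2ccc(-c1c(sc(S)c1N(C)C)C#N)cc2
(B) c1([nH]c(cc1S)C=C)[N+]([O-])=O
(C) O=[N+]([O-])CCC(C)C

A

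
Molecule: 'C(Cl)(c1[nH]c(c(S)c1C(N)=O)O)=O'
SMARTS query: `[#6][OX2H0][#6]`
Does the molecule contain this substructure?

The pattern [#6][OX2H0][#6] describes an aliphatic oxygen bridging two carbons with no H on the oxygen — an ether.
The closest candidate here is a hydroxyl group (-OH), but the oxygen has H1, not H0 bridging two carbons. No other fragment satisfies the full query, so there is no match.

No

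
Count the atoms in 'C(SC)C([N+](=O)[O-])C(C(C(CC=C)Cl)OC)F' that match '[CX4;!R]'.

Check the 17 heavy atoms by environment: 8× C (X4, acyclic) → match; 1× F (X1, acyclic) → no; 2× C (X3, acyclic) → no; 1× O (X2, acyclic) → no; 1× N (charge +1, X3, acyclic) → no; 1× O (charge -1, X1, acyclic) → no; 1× O (X1, acyclic) → no; 1× Cl (X1, acyclic) → no; 1× S (X2, acyclic) → no.
That gives 8 matching atoms.

8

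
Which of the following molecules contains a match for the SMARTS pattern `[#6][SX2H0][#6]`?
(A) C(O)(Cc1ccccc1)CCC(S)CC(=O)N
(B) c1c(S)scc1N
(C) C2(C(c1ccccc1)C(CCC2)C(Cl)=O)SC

C

[#6][SX2H0][#6] describes an aliphatic sulfur bridging two carbons with no H on the sulfur (a thioether).
(A) has a thiol (-SH) but the sulfur has H1, not H0 bridging two carbons.
(B) has a thiol (-SH) but the sulfur has H1, not H0 bridging two carbons.
(C) contains a methylthio ether (-SCH3), which satisfies every atom and bond constraint.
So the answer is (C).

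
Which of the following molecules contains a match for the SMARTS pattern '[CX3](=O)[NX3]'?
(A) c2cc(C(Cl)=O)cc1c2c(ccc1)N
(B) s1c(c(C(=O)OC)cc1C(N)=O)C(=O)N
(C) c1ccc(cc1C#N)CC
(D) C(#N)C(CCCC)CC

B

[CX3](=O)[NX3] describes a carbonyl carbon bonded to a trivalent nitrogen (an amide).
(A) has a primary amino group (-NH2) but the -NH2 is not attached to a carbonyl carbon.
(B) contains a primary amide (-C(=O)NH2), which satisfies every atom and bond constraint.
(C) has a nitrile (-C#N) but the nitrile N is NX1 (triple-bonded), not NX3.
(D) has a nitrile (-C#N) but the nitrile N is NX1 (triple-bonded), not NX3.
So the answer is (B).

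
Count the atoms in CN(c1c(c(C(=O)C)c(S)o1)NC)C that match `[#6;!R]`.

Check the 14 heavy atoms by environment: 1× o (aromatic, in 5-ring) → no; 4× c (aromatic, in 5-ring) → no; 1× S (acyclic) → no; 2× N (acyclic) → no; 5× C (acyclic) → match; 1× O (acyclic) → no.
That gives 5 matching atoms.

5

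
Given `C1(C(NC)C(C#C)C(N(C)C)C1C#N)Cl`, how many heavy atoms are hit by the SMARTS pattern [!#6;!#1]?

Check the 15 heavy atoms by environment: 11× C → no; 1× Cl → match; 3× N → match.
Summing the matching environments: 1 + 3 = 4 matching atoms.

4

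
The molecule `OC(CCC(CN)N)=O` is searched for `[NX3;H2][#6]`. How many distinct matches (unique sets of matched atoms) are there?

2

[NX3;H2][#6] is the SMARTS for a primary amine: a trivalent nitrogen with two H attached to carbon.
The molecule carries 2 separate instances of a primary amino group (-NH2) meeting every constraint; each maps to a distinct set of atoms, giving 2 matches.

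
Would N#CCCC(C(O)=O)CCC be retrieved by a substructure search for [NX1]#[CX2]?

Yes

The pattern [NX1]#[CX2] describes a nitrogen triple-bonded to a two-connected carbon — a nitrile.
The molecule carries a nitrile (-C#N), whose atoms satisfy every constraint of the query, so the pattern matches.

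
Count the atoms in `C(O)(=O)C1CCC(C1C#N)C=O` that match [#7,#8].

The query [#7,#8] means: nitrogen or oxygen (comma = OR).
Check the 12 heavy atoms by environment: 8× C → no; 3× O → match; 1× N → match.
Summing the matching environments: 3 + 1 = 4 matching atoms.

4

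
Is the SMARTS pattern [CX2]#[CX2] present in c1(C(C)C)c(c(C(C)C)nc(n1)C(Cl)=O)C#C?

Yes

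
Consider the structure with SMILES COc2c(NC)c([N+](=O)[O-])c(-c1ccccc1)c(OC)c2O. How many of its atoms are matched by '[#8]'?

5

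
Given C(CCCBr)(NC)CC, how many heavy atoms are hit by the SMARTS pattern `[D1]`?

Check the 9 heavy atoms by environment: 4× C (D2) → no; 1× C (D3) → no; 2× C (D1) → match; 1× N (D2) → no; 1× Br (D1) → match.
Summing the matching environments: 2 + 1 = 3 matching atoms.

3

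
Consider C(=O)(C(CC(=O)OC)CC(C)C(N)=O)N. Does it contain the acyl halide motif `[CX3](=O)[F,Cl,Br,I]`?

No

The pattern [CX3](=O)[F,Cl,Br,I] describes a carbonyl carbon bonded to a halogen — an acyl halide.
The closest candidate here is a methyl-ester group (-C(=O)OCH3), but the carbonyl is bonded to -O-C, not to a halogen. No other fragment satisfies the full query, so there is no match.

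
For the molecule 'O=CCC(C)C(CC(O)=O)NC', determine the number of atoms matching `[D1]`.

Check the 12 heavy atoms by environment: 3× C (D2) → no; 3× C (D3) → no; 3× O (D1) → match; 1× N (D2) → no; 2× C (D1) → match.
Summing the matching environments: 3 + 2 = 5 matching atoms.

5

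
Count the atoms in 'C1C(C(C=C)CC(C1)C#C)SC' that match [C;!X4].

4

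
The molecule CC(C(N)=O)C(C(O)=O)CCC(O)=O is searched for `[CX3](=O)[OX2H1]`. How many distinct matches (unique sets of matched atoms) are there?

2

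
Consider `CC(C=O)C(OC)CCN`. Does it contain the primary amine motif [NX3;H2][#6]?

The pattern [NX3;H2][#6] describes a trivalent nitrogen with two H attached to carbon — a primary amine.
The molecule carries a primary amino group (-NH2), whose atoms satisfy every constraint of the query, so the pattern matches.

Yes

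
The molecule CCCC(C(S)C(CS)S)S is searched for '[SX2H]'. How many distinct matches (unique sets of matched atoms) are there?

[SX2H] is the SMARTS for a thiol: an aliphatic sulfur with two connections, one being H.
The molecule carries 4 separate instances of a thiol (-SH) meeting every constraint; each maps to a distinct set of atoms, giving 4 matches.

4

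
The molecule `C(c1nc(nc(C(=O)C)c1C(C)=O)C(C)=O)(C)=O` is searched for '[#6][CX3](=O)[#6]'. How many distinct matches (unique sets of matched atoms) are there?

[#6][CX3](=O)[#6] is the SMARTS for a ketone: a carbonyl carbon (no H) flanked by two carbons.
The molecule carries 4 separate instances of an acetyl/ketone group (-C(=O)CH3) meeting every constraint; each maps to a distinct set of atoms, giving 4 matches.

4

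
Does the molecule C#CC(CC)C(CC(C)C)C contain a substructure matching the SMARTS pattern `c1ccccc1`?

No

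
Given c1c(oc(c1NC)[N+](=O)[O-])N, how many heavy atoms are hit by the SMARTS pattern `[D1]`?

4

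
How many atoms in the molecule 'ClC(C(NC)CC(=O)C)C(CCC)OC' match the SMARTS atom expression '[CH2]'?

The query [CH2] means: aliphatic carbon with exactly two hydrogens.
Check the 15 heavy atoms by environment: 3× C (H2) → match; 3× C (H1) → no; 4× C (H3) → no; 1× Cl (H0) → no; 1× N (H1) → no; 2× O (H0) → no; 1× C (H0) → no.
That gives 3 matching atoms.

3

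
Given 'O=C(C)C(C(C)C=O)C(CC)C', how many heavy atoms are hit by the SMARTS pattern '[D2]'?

Check the 12 heavy atoms by environment: 4× C (D1) → no; 4× C (D3) → no; 2× C (D2) → match; 2× O (D1) → no.
That gives 2 matching atoms.

2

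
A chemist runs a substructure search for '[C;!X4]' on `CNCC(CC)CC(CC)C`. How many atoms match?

0

Check the 11 heavy atoms by environment: 10× C (X4) → no; 1× N (X3) → no.
No environment satisfies the query, so 0 matching atoms.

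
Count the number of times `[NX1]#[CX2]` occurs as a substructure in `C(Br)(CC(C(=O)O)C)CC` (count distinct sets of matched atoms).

[NX1]#[CX2] is the SMARTS for a nitrile: a nitrogen triple-bonded to a two-connected carbon.
No fragment in the molecule satisfies every constraint, giving 0 matches.

0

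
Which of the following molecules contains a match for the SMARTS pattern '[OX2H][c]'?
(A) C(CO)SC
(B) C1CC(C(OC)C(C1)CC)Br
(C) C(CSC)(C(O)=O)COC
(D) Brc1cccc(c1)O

[OX2H][c] describes a hydroxyl oxygen attached to an aromatic carbon (a phenol).
(A) has a hydroxyl group (-OH) but the -OH is on an aliphatic carbon, not an aromatic c.
(B) has a methoxy ether (-OCH3) but the oxygen has H0, not H1.
(C) has a methoxy ether (-OCH3) but the oxygen has H0, not H1.
(D) contains a hydroxyl group (-OH), which satisfies every atom and bond constraint.
So the answer is (D).

D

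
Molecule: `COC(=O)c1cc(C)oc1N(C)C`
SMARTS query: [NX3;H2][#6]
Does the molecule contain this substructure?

No

The pattern [NX3;H2][#6] describes a trivalent nitrogen with two H attached to carbon — a primary amine.
The closest candidate here is a dimethylamino group (-N(CH3)2), but the nitrogen has H0, not H2. No other fragment satisfies the full query, so there is no match.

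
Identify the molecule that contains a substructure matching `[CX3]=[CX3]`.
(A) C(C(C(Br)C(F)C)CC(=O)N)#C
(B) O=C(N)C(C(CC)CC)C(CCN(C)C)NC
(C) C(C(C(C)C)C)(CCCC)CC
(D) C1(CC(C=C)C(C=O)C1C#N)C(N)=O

D

[CX3]=[CX3] describes a non-aromatic C=C double bond between two sp2 carbons (an alkene).
(A) has an ethynyl group (-C#CH) but the C-C bond is a triple bond, not a double bond.
(B) has an ethyl group (-CH2CH3) but its C-C bond is a single bond between CX4 carbons, not CX3=CX3.
(C) has an ethyl group (-CH2CH3) but its C-C bond is a single bond between CX4 carbons, not CX3=CX3.
(D) contains a vinyl group (-CH=CH2), which satisfies every atom and bond constraint.
So the answer is (D).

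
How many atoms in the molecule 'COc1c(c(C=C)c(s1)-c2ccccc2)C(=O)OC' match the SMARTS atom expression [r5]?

The query [r5] means: r5 matches atoms in a five-membered ring.
Check the 19 heavy atoms by environment: 1× s (aromatic, in 5-ring) → match; 4× c (aromatic, in 5-ring) → match; 5× C (acyclic) → no; 6× c (aromatic, in 6-ring) → no; 3× O (acyclic) → no.
Summing the matching environments: 1 + 4 = 5 matching atoms.

5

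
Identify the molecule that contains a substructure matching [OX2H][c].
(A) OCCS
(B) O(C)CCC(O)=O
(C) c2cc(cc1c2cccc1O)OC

C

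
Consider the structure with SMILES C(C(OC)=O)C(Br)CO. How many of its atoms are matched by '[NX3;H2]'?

0

Check the 9 heavy atoms by environment: 2× C (H2, X4) → no; 1× C (H1, X4) → no; 1× C (H0, X3) → no; 1× O (H0, X1) → no; 1× O (H0, X2) → no; 1× C (H3, X4) → no; 1× Br (H0, X1) → no; 1× O (H1, X2) → no.
No environment satisfies the query, so 0 matching atoms.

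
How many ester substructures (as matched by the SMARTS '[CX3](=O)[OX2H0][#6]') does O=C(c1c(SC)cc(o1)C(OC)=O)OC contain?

2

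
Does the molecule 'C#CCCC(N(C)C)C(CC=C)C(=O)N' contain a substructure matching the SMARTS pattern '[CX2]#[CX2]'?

Yes

The pattern [CX2]#[CX2] describes a carbon-carbon triple bond — an alkyne.
The molecule carries an ethynyl group (-C#CH), whose atoms satisfy every constraint of the query, so the pattern matches.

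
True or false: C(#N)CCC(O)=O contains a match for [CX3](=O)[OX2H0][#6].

The pattern [CX3](=O)[OX2H0][#6] describes a carbonyl carbon bonded to an oxygen that is itself bonded to carbon (no H on that O) — an ester.
The closest candidate here is a carboxylic acid group (-C(=O)OH), but the singly-bonded O carries H (OX2H1, not H0). No other fragment satisfies the full query, so there is no match.

False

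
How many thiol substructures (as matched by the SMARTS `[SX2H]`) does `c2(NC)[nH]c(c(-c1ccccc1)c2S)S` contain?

[SX2H] is the SMARTS for a thiol: an aliphatic sulfur with two connections, one being H.
The molecule carries 2 separate instances of a thiol (-SH) meeting every constraint; each maps to a distinct set of atoms, giving 2 matches.

2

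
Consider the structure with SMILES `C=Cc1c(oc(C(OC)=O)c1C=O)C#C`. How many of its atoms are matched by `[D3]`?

5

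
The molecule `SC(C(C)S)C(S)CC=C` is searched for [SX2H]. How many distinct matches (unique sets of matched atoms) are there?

3

[SX2H] is the SMARTS for a thiol: an aliphatic sulfur with two connections, one being H.
The molecule carries 3 separate instances of a thiol (-SH) meeting every constraint; each maps to a distinct set of atoms, giving 3 matches.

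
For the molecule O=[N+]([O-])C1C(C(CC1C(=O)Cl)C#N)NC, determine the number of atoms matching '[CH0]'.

2

Check the 15 heavy atoms by environment: 1× C (H2) → no; 4× C (H1) → no; 1× N (H1) → no; 1× C (H3) → no; 1× N (charge +1, H0) → no; 1× O (charge -1, H0) → no; 2× O (H0) → no; 2× C (H0) → match; 1× N (H0) → no; 1× Cl (H0) → no.
That gives 2 matching atoms.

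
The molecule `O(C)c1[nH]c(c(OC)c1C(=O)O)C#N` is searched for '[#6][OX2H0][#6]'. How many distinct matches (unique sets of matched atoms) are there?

2

[#6][OX2H0][#6] is the SMARTS for an ether: an aliphatic oxygen bridging two carbons with no H on the oxygen.
The molecule carries 2 separate instances of a methoxy ether (-OCH3) meeting every constraint; each maps to a distinct set of atoms, giving 2 matches.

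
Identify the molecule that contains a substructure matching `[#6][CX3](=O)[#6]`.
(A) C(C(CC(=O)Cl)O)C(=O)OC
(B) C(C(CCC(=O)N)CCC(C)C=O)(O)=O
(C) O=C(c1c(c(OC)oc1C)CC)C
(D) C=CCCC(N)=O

[#6][CX3](=O)[#6] describes a carbonyl carbon (no H) flanked by two carbons (a ketone).
(A) has a methyl-ester group (-C(=O)OCH3) but one neighbour of the carbonyl carbon is O, not C.
(B) has a carboxylic acid group (-C(=O)OH) but one neighbour of the carbonyl carbon is O, not C.
(C) contains an acetyl/ketone group (-C(=O)CH3), which satisfies every atom and bond constraint.
(D) has a primary amide (-C(=O)NH2) but one neighbour of the carbonyl carbon is N, not C.
So the answer is (C).

C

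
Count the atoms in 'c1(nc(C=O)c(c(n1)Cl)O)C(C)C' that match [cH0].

The query [cH0] means: aromatic carbon with no attached hydrogen (substituted or ring-fusion).
Check the 13 heavy atoms by environment: 2× n (aromatic, H0) → no; 4× c (aromatic, H0) → match; 2× C (H1) → no; 2× C (H3) → no; 1× O (H0) → no; 1× Cl (H0) → no; 1× O (H1) → no.
That gives 4 matching atoms.

4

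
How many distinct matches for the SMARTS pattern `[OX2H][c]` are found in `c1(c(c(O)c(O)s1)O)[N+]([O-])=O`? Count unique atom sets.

3

[OX2H][c] is the SMARTS for a phenol: a hydroxyl oxygen attached to an aromatic carbon.
The molecule carries 3 separate instances of a hydroxyl group (-OH) meeting every constraint; each maps to a distinct set of atoms, giving 3 matches.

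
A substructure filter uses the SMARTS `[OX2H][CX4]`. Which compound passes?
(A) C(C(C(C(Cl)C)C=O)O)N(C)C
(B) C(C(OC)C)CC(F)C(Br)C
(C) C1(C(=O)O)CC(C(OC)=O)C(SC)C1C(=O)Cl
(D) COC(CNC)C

A

[OX2H][CX4] describes a hydroxyl oxygen bound to an sp3 (X4) carbon (an aliphatic alcohol).
(A) contains a hydroxyl group (-OH), which satisfies every atom and bond constraint.
(B) has a methoxy ether (-OCH3) but the oxygen has H0 (ether), not H1.
(C) has a carboxylic acid group (-C(=O)OH) but the -OH is on a CX3 carbonyl carbon, not a CX4 carbon.
(D) has a methoxy ether (-OCH3) but the oxygen has H0 (ether), not H1.
So the answer is (A).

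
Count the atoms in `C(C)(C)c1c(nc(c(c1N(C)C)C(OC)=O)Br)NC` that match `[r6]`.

6

The query [r6] means: r6 matches atoms in a six-membered ring.
Check the 19 heavy atoms by environment: 1× n (aromatic, in 6-ring) → match; 5× c (aromatic, in 6-ring) → match; 2× N (acyclic) → no; 8× C (acyclic) → no; 1× Br (acyclic) → no; 2× O (acyclic) → no.
Summing the matching environments: 1 + 5 = 6 matching atoms.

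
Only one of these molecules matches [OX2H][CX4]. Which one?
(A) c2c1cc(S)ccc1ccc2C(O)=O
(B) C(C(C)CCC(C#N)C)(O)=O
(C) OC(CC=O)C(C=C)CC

C

[OX2H][CX4] describes a hydroxyl oxygen bound to an sp3 (X4) carbon (an aliphatic alcohol).
(A) has a carboxylic acid group (-C(=O)OH) but the -OH is on a CX3 carbonyl carbon, not a CX4 carbon.
(B) has a carboxylic acid group (-C(=O)OH) but the -OH is on a CX3 carbonyl carbon, not a CX4 carbon.
(C) contains a hydroxyl group (-OH), which satisfies every atom and bond constraint.
So the answer is (C).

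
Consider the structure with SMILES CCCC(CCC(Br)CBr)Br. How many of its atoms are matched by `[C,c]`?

8

The query [C,c] means: comma = OR; matches aliphatic or aromatic carbon — same as #6.
Check the 11 heavy atoms by environment: 8× C → match; 3× Br → no.
That gives 8 matching atoms.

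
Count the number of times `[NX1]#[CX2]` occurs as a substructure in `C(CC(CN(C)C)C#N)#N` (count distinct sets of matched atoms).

2

[NX1]#[CX2] is the SMARTS for a nitrile: a nitrogen triple-bonded to a two-connected carbon.
The molecule carries 2 separate instances of a nitrile (-C#N) meeting every constraint; each maps to a distinct set of atoms, giving 2 matches.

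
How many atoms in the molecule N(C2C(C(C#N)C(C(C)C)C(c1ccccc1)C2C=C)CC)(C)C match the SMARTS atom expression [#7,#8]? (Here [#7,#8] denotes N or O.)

The query [#7,#8] means: nitrogen or oxygen (comma = OR).
Check the 24 heavy atoms by environment: 16× C → no; 2× N → match; 6× c (aromatic) → no.
That gives 2 matching atoms.

2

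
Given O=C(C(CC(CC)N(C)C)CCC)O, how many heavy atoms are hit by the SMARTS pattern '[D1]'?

6

Check the 14 heavy atoms by environment: 4× C (D2) → no; 3× C (D3) → no; 4× C (D1) → match; 2× O (D1) → match; 1× N (D3) → no.
Summing the matching environments: 4 + 2 = 6 matching atoms.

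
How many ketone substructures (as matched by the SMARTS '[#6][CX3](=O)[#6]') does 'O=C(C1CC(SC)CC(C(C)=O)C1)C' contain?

2

[#6][CX3](=O)[#6] is the SMARTS for a ketone: a carbonyl carbon (no H) flanked by two carbons.
The molecule carries 2 separate instances of an acetyl/ketone group (-C(=O)CH3) meeting every constraint; each maps to a distinct set of atoms, giving 2 matches.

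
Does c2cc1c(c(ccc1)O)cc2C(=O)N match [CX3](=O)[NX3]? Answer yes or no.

The pattern [CX3](=O)[NX3] describes a carbonyl carbon bonded to a trivalent nitrogen — an amide.
The molecule carries a primary amide (-C(=O)NH2), whose atoms satisfy every constraint of the query, so the pattern matches.

Yes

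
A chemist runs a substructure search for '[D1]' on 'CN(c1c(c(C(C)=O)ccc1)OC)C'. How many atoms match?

5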